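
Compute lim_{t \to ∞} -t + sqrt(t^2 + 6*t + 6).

An ∞ − ∞ form. Rationalising with the conjugate, the difference becomes (6t + 6) / (√(t^2 + 6*t + 6) + t).
For large t the denominator behaves like 2·t, so the quotient tends to 6/2 = 3.

3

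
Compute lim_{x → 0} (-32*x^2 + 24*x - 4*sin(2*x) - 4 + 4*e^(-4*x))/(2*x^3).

Substitution gives 0/0 (the numerator vanishes to order 3).
Expand each term to order x^3: the coefficient of x^3 in -4·sin(2x) is 16/3 and in 4·e^(-4x) is -128/3.
Lower-order terms cancel with the polynomial part, so the numerator is (-112/3)·x^3 + o(x^3), and the limit is (-112/3)/(2) = -56/3.

-56/3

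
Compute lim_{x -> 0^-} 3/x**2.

As x → 0⁻, (x) → 0⁻, so (x)^2 → 0⁺ and 3/(x)^2 → ∞.

∞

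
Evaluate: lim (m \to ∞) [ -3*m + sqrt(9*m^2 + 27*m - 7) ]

9/2

This has the form ∞ − ∞. Multiply and divide by the conjugate √(9*m^2 + 27*m - 7) + 3m.
That gives (27m - 7) / (√(9*m^2 + 27*m - 7) + 3m).
Divide numerator and denominator by m: the limit is 27/(2·3) = 9/2.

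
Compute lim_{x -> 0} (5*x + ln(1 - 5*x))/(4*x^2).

Direct substitution gives 0/0.
Apply L'Hôpital: lim (5 - 5/(1 - 5*x))/(8*x), still 0/0.
After 2 applications of L'Hôpital's rule the quotient is (-25/(1 - 5*x)^2)/(8); substituting x = 0 gives -25/8.

-25/8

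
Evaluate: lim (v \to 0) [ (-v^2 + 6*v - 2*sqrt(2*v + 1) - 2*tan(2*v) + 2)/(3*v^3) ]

-19/9

Substitution gives 0/0; apply L'Hôpital's rule 3 times.
After differentiating numerator and denominator 3 times the quotient is (-64*tan(2*v)^2/cos(2*v)^2 - 32/cos(2*v)^4 - 6/(2*v + 1)^(5/2))/(18); at v = 0 this is -19/9.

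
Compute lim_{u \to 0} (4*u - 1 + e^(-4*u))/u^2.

Direct substitution gives 0/0.
Apply L'Hôpital: lim (4 - 4*e^(-4*u))/(2*u), still 0/0.
After 2 applications of L'Hôpital's rule the quotient is (16*e^(-4*u))/(2); substituting u = 0 gives 8.

8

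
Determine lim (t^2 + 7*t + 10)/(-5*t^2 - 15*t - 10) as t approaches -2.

Since t = -2 makes numerator and denominator zero, (t + 2) divides both.
Cancelling it gives (t + 5)/(-5*t - 5); now plug in t = -2 to get 3/5.

3/5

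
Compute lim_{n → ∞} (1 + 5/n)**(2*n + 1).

Let L be the limit and take ln: ln L = lim (2n + 1)·ln(1 + 5/n) = lim (2n + 1)·(5/n + O(1/n²)) = 10.
Hence L = e^(10).

e^(10)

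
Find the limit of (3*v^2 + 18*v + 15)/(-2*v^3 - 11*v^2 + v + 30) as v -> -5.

At v = -5 both the top and bottom vanish — a removable singularity. Factoring out (v + 5) from each leaves (3*v + 3)/(-2*v^2 - v + 6), which at v = -5 equals 4/13.

4/13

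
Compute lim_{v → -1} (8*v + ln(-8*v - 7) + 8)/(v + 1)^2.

Direct substitution gives 0/0.
Apply L'Hôpital: lim (8 - 8/(-8*v - 7))/(2*v + 2), still 0/0.
After 2 applications of L'Hôpital's rule the quotient is (-64/(-8*v - 7)^2)/(2); substituting v = -1 gives -32.

-32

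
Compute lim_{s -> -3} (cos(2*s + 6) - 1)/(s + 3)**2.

-2

Direct substitution gives 0/0.
Apply L'Hôpital: lim (-2*sin(2*s + 6))/(2*s + 6), still 0/0.
After 2 applications of L'Hôpital's rule the quotient is (-4*cos(2*s + 6))/(2); substituting s = -3 gives -2.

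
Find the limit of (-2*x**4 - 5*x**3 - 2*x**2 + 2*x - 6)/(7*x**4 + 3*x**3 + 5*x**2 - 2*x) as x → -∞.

-2/7

Numerator and denominator both have degree 4.
Dividing every term by x^4, all lower-order terms vanish and the limit is the ratio of leading coefficients, -2/(7) = -2/7.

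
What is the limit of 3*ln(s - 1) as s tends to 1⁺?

As s → 1⁺, s - 1 → 0⁺ and ln(s - 1) → −∞.
Multiplying by 3 gives -∞.

-∞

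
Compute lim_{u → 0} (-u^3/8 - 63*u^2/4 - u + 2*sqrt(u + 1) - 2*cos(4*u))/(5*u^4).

Substitution gives 0/0 (the numerator vanishes to order 4).
Expand each term to order u^4: the coefficient of u^4 in -2·cos(4u) is -64/3 and in 2·√(1 + u) is -5/64.
Lower-order terms cancel with the polynomial part, so the numerator is (-4111/192)·u^4 + o(u^4), and the limit is (-4111/192)/(5) = -4111/960.

-4111/960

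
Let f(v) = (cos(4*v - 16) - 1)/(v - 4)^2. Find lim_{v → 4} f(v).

Direct substitution gives 0/0.
Apply L'Hôpital: lim (-4*sin(4*v - 16))/(2*v - 8), still 0/0.
After 2 applications of L'Hôpital's rule the quotient is (-16*cos(4*v - 16))/(2); substituting v = 4 gives -8.

-8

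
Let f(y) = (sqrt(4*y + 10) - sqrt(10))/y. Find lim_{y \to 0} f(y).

Substitution gives 0/0. Multiply numerator and denominator by the conjugate √(10 + 4y) + √10.
The numerator becomes (10 + 4y) − 10 = 4y, so the expression simplifies to 4/(√(10 + 4y) + √10).
Letting y → 0 gives 4/(2√10) = √(10)/5.

√(10)/5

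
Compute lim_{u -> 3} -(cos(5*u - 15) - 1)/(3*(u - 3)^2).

Direct substitution gives 0/0.
Apply L'Hôpital: lim (-5*sin(5*u - 15))/(18 - 6*u), still 0/0.
After 2 applications of L'Hôpital's rule the quotient is (-25*cos(5*u - 15))/(-6); substituting u = 3 gives 25/6.

25/6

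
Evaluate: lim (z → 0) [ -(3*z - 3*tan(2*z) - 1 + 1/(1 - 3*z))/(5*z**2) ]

-9/5

Substitution gives 0/0; apply L'Hôpital's rule 2 times.
After differentiating numerator and denominator 2 times the quotient is (-24*tan(2*z)/cos(2*z)^2 - 18/(3*z - 1)^3)/(-10); at z = 0 this is -9/5.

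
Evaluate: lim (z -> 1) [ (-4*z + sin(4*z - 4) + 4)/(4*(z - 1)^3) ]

-8/3

Direct substitution gives 0/0.
Apply L'Hôpital: lim (4*cos(4*z - 4) - 4)/(12*(z - 1)^2), still 0/0.
Apply L'Hôpital: lim (-16*sin(4*z - 4))/(24*z - 24), still 0/0.
After 3 applications of L'Hôpital's rule the quotient is (-64*cos(4*z - 4))/(24); substituting z = 1 gives -8/3.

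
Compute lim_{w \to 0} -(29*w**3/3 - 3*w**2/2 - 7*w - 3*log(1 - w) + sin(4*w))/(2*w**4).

-3/8

Substitution gives 0/0; apply L'Hôpital's rule 4 times.
After differentiating numerator and denominator 4 times the quotient is (256*sin(4*w) + 18/(w - 1)^4)/(-48); at w = 0 this is -3/8.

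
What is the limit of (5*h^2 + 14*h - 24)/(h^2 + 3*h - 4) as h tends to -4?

Direct substitution gives 0/0, so factor. Both numerator and denominator have (h + 4) as a factor.
After cancelling, the expression reduces to (5*h - 6)/(h - 1).
Substituting h = -4 gives 26/5.

26/5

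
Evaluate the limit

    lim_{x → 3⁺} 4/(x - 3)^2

As x → 3⁺, (x - 3) → 0⁺, so (x - 3)^2 → 0⁺ and 4/(x - 3)^2 → ∞.

∞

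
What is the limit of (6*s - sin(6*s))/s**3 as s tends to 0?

36

Direct substitution gives 0/0.
Apply L'Hôpital: lim (6 - 6*cos(6*s))/(3*s^2), still 0/0.
Apply L'Hôpital: lim (36*sin(6*s))/(6*s), still 0/0.
After 3 applications of L'Hôpital's rule the quotient is (216*cos(6*s))/(6); substituting s = 0 gives 36.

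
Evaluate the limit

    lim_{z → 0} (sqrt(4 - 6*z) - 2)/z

-3/2

Substitution gives 0/0. Multiply numerator and denominator by the conjugate √(4 - 6z) + √4.
The numerator becomes (4 - 6z) − 4 = -6z, so the expression simplifies to -6/(√(4 - 6z) + √4).
Letting z → 0 gives -6/(2√4) = -3/2.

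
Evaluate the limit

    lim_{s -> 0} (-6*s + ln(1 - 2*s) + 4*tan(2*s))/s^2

-2

Substitution gives 0/0 (the numerator vanishes to order 2).
Expand each term to order s^2: the coefficient of s^2 in ln(1 - 2s) is -2 and in 4·tan(2s) is 0.
Lower-order terms cancel with the polynomial part, so the numerator is (-2)·s^2 + o(s^2), and the limit is (-2)/(1) = -2.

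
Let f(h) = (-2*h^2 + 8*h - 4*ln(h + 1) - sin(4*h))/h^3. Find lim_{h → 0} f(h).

28/3

Substitution gives 0/0; apply L'Hôpital's rule 3 times.
After differentiating numerator and denominator 3 times the quotient is (64*cos(4*h) - 8/(h + 1)^3)/(6); at h = 0 this is 28/3.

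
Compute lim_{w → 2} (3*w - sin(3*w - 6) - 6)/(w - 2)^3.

Direct substitution gives 0/0.
Apply L'Hôpital: lim (3 - 3*cos(3*w - 6))/(3*(w - 2)^2), still 0/0.
Apply L'Hôpital: lim (9*sin(3*w - 6))/(6*w - 12), still 0/0.
After 3 applications of L'Hôpital's rule the quotient is (27*cos(3*w - 6))/(6); substituting w = 2 gives 9/2.

9/2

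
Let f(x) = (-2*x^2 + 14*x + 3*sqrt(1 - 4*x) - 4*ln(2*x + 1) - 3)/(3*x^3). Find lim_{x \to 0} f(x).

Substitution gives 0/0 (the numerator vanishes to order 3).
Expand each term to order x^3: the coefficient of x^3 in -4·ln(1 + 2x) is -32/3 and in 3·√(1 - 4x) is -12.
Lower-order terms cancel with the polynomial part, so the numerator is (-68/3)·x^3 + o(x^3), and the limit is (-68/3)/(3) = -68/9.

-68/9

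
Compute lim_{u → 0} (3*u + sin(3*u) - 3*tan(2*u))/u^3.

Substitution gives 0/0 (the numerator vanishes to order 3).
Expand each term to order u^3: the coefficient of u^3 in sin(3u) is -9/2 and in -3·tan(2u) is -8.
Lower-order terms cancel with the polynomial part, so the numerator is (-25/2)·u^3 + o(u^3), and the limit is (-25/2)/(1) = -25/2.

-25/2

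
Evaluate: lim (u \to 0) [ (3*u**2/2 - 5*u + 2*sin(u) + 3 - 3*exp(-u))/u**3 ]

Substitution gives 0/0; apply L'Hôpital's rule 3 times.
After differentiating numerator and denominator 3 times the quotient is (-2*cos(u) + 3*e^(-u))/(6); at u = 0 this is 1/6.

1/6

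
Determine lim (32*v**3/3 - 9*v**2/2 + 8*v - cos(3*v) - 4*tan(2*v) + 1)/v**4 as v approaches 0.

-27/8

Substitution gives 0/0 (the numerator vanishes to order 4).
Expand each term to order v^4: the coefficient of v^4 in -4·tan(2v) is 0 and in −cos(3v) is -27/8.
Lower-order terms cancel with the polynomial part, so the numerator is (-27/8)·v^4 + o(v^4), and the limit is (-27/8)/(1) = -27/8.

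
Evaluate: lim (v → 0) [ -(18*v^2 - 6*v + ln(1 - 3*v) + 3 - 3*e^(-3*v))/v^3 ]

Substitution gives 0/0; apply L'Hôpital's rule 3 times.
After differentiating numerator and denominator 3 times the quotient is (81*e^(-3*v) + 54/(3*v - 1)^3)/(-6); at v = 0 this is -9/2.

-9/2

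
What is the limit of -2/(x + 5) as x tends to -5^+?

As x → -5⁺, (x + 5) → 0⁺, so (x + 5)^1 → 0⁺ and -2/(x + 5)^1 → -∞.

-∞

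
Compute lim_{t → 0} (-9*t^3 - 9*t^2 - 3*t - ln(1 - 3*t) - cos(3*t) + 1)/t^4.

Substitution gives 0/0 (the numerator vanishes to order 4).
Expand each term to order t^4: the coefficient of t^4 in −cos(3t) is -27/8 and in −ln(1 - 3t) is 81/4.
Lower-order terms cancel with the polynomial part, so the numerator is (135/8)·t^4 + o(t^4), and the limit is (135/8)/(1) = 135/8.

135/8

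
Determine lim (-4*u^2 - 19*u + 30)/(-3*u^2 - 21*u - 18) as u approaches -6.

Direct substitution gives 0/0, so factor. Both numerator and denominator have (u + 6) as a factor.
After cancelling, the expression reduces to (5 - 4*u)/(-3*u - 3).
Substituting u = -6 gives 29/15.

29/15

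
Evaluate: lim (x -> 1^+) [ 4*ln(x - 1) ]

As x → 1⁺, x - 1 → 0⁺ and ln(x - 1) → −∞.
Multiplying by 4 gives -∞.

-∞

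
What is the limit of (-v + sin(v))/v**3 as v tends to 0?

-1/6

Direct substitution gives 0/0.
Apply L'Hôpital: lim (cos(v) - 1)/(3*v^2), still 0/0.
Apply L'Hôpital: lim (-sin(v))/(6*v), still 0/0.
After 3 applications of L'Hôpital's rule the quotient is (-cos(v))/(6); substituting v = 0 gives -1/6.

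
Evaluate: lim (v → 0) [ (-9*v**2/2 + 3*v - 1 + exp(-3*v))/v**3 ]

Direct substitution gives 0/0.
Apply L'Hôpital: lim (-9*v + 3 - 3*e^(-3*v))/(3*v^2), still 0/0.
Apply L'Hôpital: lim (-9 + 9*e^(-3*v))/(6*v), still 0/0.
After 3 applications of L'Hôpital's rule the quotient is (-27*e^(-3*v))/(6); substituting v = 0 gives -9/2.

-9/2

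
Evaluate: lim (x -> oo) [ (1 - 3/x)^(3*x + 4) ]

e^(-9)

The base → 1 and the exponent → ∞: a 1^∞ form.
Take logarithms: (3x + 4)·ln(1 - 3/x). Since ln(1+u) ~ u for small u, this behaves like (3x)·(-3/x) → -9.
So the limit is e^(-9).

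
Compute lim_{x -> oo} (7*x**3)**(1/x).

1

Base → ∞ and exponent → 0: an ∞^0 form.
Take logs: (1/x)·ln(7·x^3) = (ln 7 + 3·ln x)/x → 0.
So the limit is e^0 = 1.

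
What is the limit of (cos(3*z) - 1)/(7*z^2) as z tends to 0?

-9/14

Direct substitution gives 0/0.
Apply L'Hôpital: lim (-3*sin(3*z))/(14*z), still 0/0.
After 2 applications of L'Hôpital's rule the quotient is (-9*cos(3*z))/(14); substituting z = 0 gives -9/14.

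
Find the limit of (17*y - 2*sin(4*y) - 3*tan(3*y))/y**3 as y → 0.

Substitution gives 0/0; apply L'Hôpital's rule 3 times.
After differentiating numerator and denominator 3 times the quotient is (128*cos(4*y) - 486*tan(3*y)^4 - 648*tan(3*y)^2 - 162)/(6); at y = 0 this is -17/3.

-17/3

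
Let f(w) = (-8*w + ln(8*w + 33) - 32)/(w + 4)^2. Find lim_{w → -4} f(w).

Direct substitution gives 0/0.
Apply L'Hôpital: lim (-8 + 8/(8*w + 33))/(2*w + 8), still 0/0.
After 2 applications of L'Hôpital's rule the quotient is (-64/(8*w + 33)^2)/(2); substituting w = -4 gives -32.

-32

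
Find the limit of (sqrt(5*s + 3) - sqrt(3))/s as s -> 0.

Substitution gives 0/0. Multiply numerator and denominator by the conjugate √(3 + 5s) + √3.
The numerator becomes (3 + 5s) − 3 = 5s, so the expression simplifies to 5/(√(3 + 5s) + √3).
Letting s → 0 gives 5/(2√3) = 5*√(3)/6.

5*√(3)/6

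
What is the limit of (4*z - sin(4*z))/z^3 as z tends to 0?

32/3

Direct substitution gives 0/0.
Apply L'Hôpital: lim (4 - 4*cos(4*z))/(3*z^2), still 0/0.
Apply L'Hôpital: lim (16*sin(4*z))/(6*z), still 0/0.
After 3 applications of L'Hôpital's rule the quotient is (64*cos(4*z))/(6); substituting z = 0 gives 32/3.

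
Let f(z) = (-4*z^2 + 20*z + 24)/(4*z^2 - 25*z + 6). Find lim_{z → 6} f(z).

At z = 6 both the top and bottom vanish — a removable singularity. Factoring out (z - 6) from each leaves (-4*z - 4)/(4*z - 1), which at z = 6 equals -28/23.

-28/23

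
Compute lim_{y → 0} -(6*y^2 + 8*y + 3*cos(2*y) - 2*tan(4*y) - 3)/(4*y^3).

Substitution gives 0/0 (the numerator vanishes to order 3).
Expand each term to order y^3: the coefficient of y^3 in -2·tan(4y) is -128/3 and in 3·cos(2y) is 0.
Lower-order terms cancel with the polynomial part, so the numerator is (-128/3)·y^3 + o(y^3), and the limit is (-128/3)/(-4) = 32/3.

32/3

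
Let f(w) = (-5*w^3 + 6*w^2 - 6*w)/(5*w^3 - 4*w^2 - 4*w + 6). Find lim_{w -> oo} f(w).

-1

Numerator and denominator both have degree 3.
Dividing every term by w^3, all lower-order terms vanish and the limit is the ratio of leading coefficients, -5/(5) = -1.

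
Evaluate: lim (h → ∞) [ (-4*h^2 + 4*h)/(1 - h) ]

∞

The numerator has higher degree (2 > 1); the quotient behaves like (-4/(-1))·h^1 for large |h|.
As h → +∞ this diverges to ∞.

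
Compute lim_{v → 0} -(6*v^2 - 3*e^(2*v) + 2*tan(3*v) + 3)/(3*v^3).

Substitution gives 0/0; apply L'Hôpital's rule 3 times.
After differentiating numerator and denominator 3 times the quotient is (-24*e^(2*v) + 324*tan(3*v)^4 + 432*tan(3*v)^2 + 108)/(-18); at v = 0 this is -14/3.

-14/3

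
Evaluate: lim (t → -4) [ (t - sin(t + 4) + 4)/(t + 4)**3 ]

Direct substitution gives 0/0.
Apply L'Hôpital: lim (1 - cos(t + 4))/(3*(t + 4)^2), still 0/0.
Apply L'Hôpital: lim (sin(t + 4))/(6*t + 24), still 0/0.
After 3 applications of L'Hôpital's rule the quotient is (cos(t + 4))/(6); substituting t = -4 gives 1/6.

1/6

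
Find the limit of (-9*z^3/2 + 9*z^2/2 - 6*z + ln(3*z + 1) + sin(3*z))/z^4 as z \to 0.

-81/4

Substitution gives 0/0 (the numerator vanishes to order 4).
Expand each term to order z^4: the coefficient of z^4 in sin(3z) is 0 and in ln(1 + 3z) is -81/4.
Lower-order terms cancel with the polynomial part, so the numerator is (-81/4)·z^4 + o(z^4), and the limit is (-81/4)/(1) = -81/4.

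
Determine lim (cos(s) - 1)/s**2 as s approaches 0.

Direct substitution gives 0/0.
Apply L'Hôpital: lim (-sin(s))/(2*s), still 0/0.
After 2 applications of L'Hôpital's rule the quotient is (-cos(s))/(2); substituting s = 0 gives -1/2.

-1/2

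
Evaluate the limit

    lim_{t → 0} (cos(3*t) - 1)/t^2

-9/2

Direct substitution gives 0/0.
Apply L'Hôpital: lim (-3*sin(3*t))/(2*t), still 0/0.
After 2 applications of L'Hôpital's rule the quotient is (-9*cos(3*t))/(2); substituting t = 0 gives -9/2.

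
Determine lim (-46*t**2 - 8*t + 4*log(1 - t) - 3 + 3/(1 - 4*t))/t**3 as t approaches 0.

Substitution gives 0/0; apply L'Hôpital's rule 3 times.
After differentiating numerator and denominator 3 times the quotient is (1152/(4*t - 1)^4 + 8/(t - 1)^3)/(6); at t = 0 this is 572/3.

572/3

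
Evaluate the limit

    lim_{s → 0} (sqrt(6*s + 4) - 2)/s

Substitution gives 0/0. Multiply numerator and denominator by the conjugate √(4 + 6s) + √4.
The numerator becomes (4 + 6s) − 4 = 6s, so the expression simplifies to 6/(√(4 + 6s) + √4).
Letting s → 0 gives 6/(2√4) = 3/2.

3/2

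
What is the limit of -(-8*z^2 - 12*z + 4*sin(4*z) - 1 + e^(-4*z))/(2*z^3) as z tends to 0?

Substitution gives 0/0; apply L'Hôpital's rule 3 times.
After differentiating numerator and denominator 3 times the quotient is (-256*cos(4*z) - 64*e^(-4*z))/(-12); at z = 0 this is 80/3.

80/3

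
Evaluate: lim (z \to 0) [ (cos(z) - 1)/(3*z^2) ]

Direct substitution gives 0/0.
Apply L'Hôpital: lim (-sin(z))/(6*z), still 0/0.
After 2 applications of L'Hôpital's rule the quotient is (-cos(z))/(6); substituting z = 0 gives -1/6.

-1/6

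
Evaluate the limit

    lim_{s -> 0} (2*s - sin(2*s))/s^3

Direct substitution gives 0/0.
Apply L'Hôpital: lim (2 - 2*cos(2*s))/(3*s^2), still 0/0.
Apply L'Hôpital: lim (4*sin(2*s))/(6*s), still 0/0.
After 3 applications of L'Hôpital's rule the quotient is (8*cos(2*s))/(6); substituting s = 0 gives 4/3.

4/3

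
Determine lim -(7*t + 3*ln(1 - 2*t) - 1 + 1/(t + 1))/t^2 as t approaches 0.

Substitution gives 0/0; apply L'Hôpital's rule 2 times.
After differentiating numerator and denominator 2 times the quotient is (-12/(2*t - 1)^2 + 2/(t + 1)^3)/(-2); at t = 0 this is 5.

5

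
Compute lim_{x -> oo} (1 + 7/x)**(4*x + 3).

e^(28)

The base → 1 and the exponent → ∞: a 1^∞ form.
Take logarithms: (4x + 3)·ln(1 + 7/x). Since ln(1+u) ~ u for small u, this behaves like (4x)·(7/x) → 28.
So the limit is e^(28).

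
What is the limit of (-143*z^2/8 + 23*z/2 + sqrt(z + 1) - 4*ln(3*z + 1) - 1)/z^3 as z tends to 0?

-575/16

Substitution gives 0/0 (the numerator vanishes to order 3).
Expand each term to order z^3: the coefficient of z^3 in -4·ln(1 + 3z) is -36 and in √(1 + z) is 1/16.
Lower-order terms cancel with the polynomial part, so the numerator is (-575/16)·z^3 + o(z^3), and the limit is (-575/16)/(1) = -575/16.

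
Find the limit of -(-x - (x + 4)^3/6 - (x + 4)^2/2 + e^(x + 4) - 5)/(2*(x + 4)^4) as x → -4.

-1/48

Direct substitution gives 0/0.
Apply L'Hôpital: lim (-x - (x + 4)^2/2 + e^(x + 4) - 5)/(-8*(x + 4)^3), still 0/0.
Apply L'Hôpital: lim (-x + e^(x + 4) - 5)/(-24*(x + 4)^2), still 0/0.
Apply L'Hôpital: lim (e^(x + 4) - 1)/(-48*x - 192), still 0/0.
After 4 applications of L'Hôpital's rule the quotient is (e^(x + 4))/(-48); substituting x = -4 gives -1/48.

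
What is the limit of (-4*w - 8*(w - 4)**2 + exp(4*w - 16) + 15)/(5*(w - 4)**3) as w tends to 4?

Direct substitution gives 0/0.
Apply L'Hôpital: lim (-16*w + 4*e^(4*w - 16) + 60)/(15*(w - 4)^2), still 0/0.
Apply L'Hôpital: lim (16*e^(4*w - 16) - 16)/(30*w - 120), still 0/0.
After 3 applications of L'Hôpital's rule the quotient is (64*e^(4*w - 16))/(30); substituting w = 4 gives 32/15.

32/15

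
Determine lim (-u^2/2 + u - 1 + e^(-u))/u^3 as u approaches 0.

Direct substitution gives 0/0.
Apply L'Hôpital: lim (-u + 1 - e^(-u))/(3*u^2), still 0/0.
Apply L'Hôpital: lim (-1 + e^(-u))/(6*u), still 0/0.
After 3 applications of L'Hôpital's rule the quotient is (-e^(-u))/(6); substituting u = 0 gives -1/6.

-1/6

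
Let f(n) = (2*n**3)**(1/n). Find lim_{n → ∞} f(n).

Base → ∞ and exponent → 0: an ∞^0 form.
Take logs: (1/n)·ln(2·n^3) = (ln 2 + 3·ln n)/n → 0.
So the limit is e^0 = 1.

1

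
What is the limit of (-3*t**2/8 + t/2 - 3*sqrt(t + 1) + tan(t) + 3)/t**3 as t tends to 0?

7/48

Substitution gives 0/0; apply L'Hôpital's rule 3 times.
After differentiating numerator and denominator 3 times the quotient is (6*tan(t)^2/cos(t)^2 + 2/cos(t)^2 - 9/(8*(t + 1)^(5/2)))/(6); at t = 0 this is 7/48.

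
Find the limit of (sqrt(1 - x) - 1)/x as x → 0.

-1/2

Substitution gives 0/0. Multiply numerator and denominator by the conjugate √(1 - x) + √1.
The numerator becomes (1 - x) − 1 = -x, so the expression simplifies to -1/(√(1 - x) + √1).
Letting x → 0 gives -1/(2√1) = -1/2.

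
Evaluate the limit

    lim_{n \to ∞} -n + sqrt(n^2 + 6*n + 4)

This has the form ∞ − ∞. Multiply and divide by the conjugate √(n^2 + 6*n + 4) + n.
That gives (6n + 4) / (√(n^2 + 6*n + 4) + n).
Divide numerator and denominator by n: the limit is 6/(2·1) = 3.

3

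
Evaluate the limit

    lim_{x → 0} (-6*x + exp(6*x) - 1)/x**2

Direct substitution gives 0/0.
Apply L'Hôpital: lim (6*e^(6*x) - 6)/(2*x), still 0/0.
After 2 applications of L'Hôpital's rule the quotient is (36*e^(6*x))/(2); substituting x = 0 gives 18.

18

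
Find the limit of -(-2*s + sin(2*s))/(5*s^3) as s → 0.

Direct substitution gives 0/0.
Apply L'Hôpital: lim (2*cos(2*s) - 2)/(-15*s^2), still 0/0.
Apply L'Hôpital: lim (-4*sin(2*s))/(-30*s), still 0/0.
After 3 applications of L'Hôpital's rule the quotient is (-8*cos(2*s))/(-30); substituting s = 0 gives 4/15.

4/15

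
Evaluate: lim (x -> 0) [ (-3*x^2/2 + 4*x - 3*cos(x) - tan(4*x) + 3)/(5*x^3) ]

-64/15

Substitution gives 0/0 (the numerator vanishes to order 3).
Expand each term to order x^3: the coefficient of x^3 in -3·cos(x) is 0 and in −tan(4x) is -64/3.
Lower-order terms cancel with the polynomial part, so the numerator is (-64/3)·x^3 + o(x^3), and the limit is (-64/3)/(5) = -64/15.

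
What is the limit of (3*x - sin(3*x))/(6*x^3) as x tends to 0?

Direct substitution gives 0/0.
Apply L'Hôpital: lim (3 - 3*cos(3*x))/(18*x^2), still 0/0.
Apply L'Hôpital: lim (9*sin(3*x))/(36*x), still 0/0.
After 3 applications of L'Hôpital's rule the quotient is (27*cos(3*x))/(36); substituting x = 0 gives 3/4.

3/4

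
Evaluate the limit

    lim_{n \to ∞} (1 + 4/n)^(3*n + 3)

Write it as [(1 + 4/n)^n]^(3) · (1 + 4/n)^(3). The bracketed term tends to e^(4) and the second factor to 1, so the limit is e^(12).

e^(12)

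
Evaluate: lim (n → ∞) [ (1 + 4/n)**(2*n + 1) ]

Let L be the limit and take ln: ln L = lim (2n + 1)·ln(1 + 4/n) = lim (2n + 1)·(4/n + O(1/n²)) = 8.
Hence L = e^(8).

e^(8)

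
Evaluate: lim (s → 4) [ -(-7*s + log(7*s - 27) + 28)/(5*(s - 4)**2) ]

49/10

Direct substitution gives 0/0.
Apply L'Hôpital: lim (-7 + 7/(7*s - 27))/(40 - 10*s), still 0/0.
After 2 applications of L'Hôpital's rule the quotient is (-49/(7*s - 27)^2)/(-10); substituting s = 4 gives 49/10.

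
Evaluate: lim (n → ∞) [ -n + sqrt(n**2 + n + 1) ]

This has the form ∞ − ∞. Multiply and divide by the conjugate √(n^2 + n + 1) + n.
That gives (n + 1) / (√(n^2 + n + 1) + n).
Divide numerator and denominator by n: the limit is 1/(2·1) = 1/2.

1/2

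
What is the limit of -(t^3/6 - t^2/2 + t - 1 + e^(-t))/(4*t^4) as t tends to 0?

-1/96

Direct substitution gives 0/0.
Apply L'Hôpital: lim (t^2/2 - t + 1 - e^(-t))/(-16*t^3), still 0/0.
Apply L'Hôpital: lim (t - 1 + e^(-t))/(-48*t^2), still 0/0.
Apply L'Hôpital: lim (1 - e^(-t))/(-96*t), still 0/0.
After 4 applications of L'Hôpital's rule the quotient is (e^(-t))/(-96); substituting t = 0 gives -1/96.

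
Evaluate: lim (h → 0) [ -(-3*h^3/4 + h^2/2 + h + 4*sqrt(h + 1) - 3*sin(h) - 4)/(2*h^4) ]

Substitution gives 0/0; apply L'Hôpital's rule 4 times.
After differentiating numerator and denominator 4 times the quotient is (-3*sin(h) - 15/(4*(h + 1)^(7/2)))/(-48); at h = 0 this is 5/64.

5/64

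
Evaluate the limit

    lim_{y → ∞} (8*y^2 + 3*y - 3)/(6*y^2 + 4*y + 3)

Numerator and denominator both have degree 2.
Dividing every term by y^2, all lower-order terms vanish and the limit is the ratio of leading coefficients, 8/(6) = 4/3.

4/3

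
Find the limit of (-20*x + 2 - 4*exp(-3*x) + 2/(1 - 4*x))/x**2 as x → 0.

Substitution gives 0/0; apply L'Hôpital's rule 2 times.
After differentiating numerator and denominator 2 times the quotient is (-36*e^(-3*x) - 64/(4*x - 1)^3)/(2); at x = 0 this is 14.

14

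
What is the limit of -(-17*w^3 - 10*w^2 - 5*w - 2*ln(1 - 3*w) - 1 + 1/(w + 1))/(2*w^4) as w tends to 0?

Substitution gives 0/0 (the numerator vanishes to order 4).
Expand each term to order w^4: the coefficient of w^4 in -2·ln(1 - 3w) is 81/2 and in 1/(1 + w) is 1.
Lower-order terms cancel with the polynomial part, so the numerator is (83/2)·w^4 + o(w^4), and the limit is (83/2)/(-2) = -83/4.

-83/4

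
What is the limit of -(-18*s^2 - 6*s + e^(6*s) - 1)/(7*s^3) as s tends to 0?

-36/7

Direct substitution gives 0/0.
Apply L'Hôpital: lim (-36*s + 6*e^(6*s) - 6)/(-21*s^2), still 0/0.
Apply L'Hôpital: lim (36*e^(6*s) - 36)/(-42*s), still 0/0.
After 3 applications of L'Hôpital's rule the quotient is (216*e^(6*s))/(-42); substituting s = 0 gives -36/7.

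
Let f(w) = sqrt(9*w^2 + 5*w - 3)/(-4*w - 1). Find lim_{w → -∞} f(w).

3/4

For large |w|, √(9*w^2 + 5*w - 3) ≈ √9·|w| and the denominator ≈ -4w.
Since w → −∞, |w| = −w, giving −√9/(-4) = 3/4.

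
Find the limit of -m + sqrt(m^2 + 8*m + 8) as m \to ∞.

4

An ∞ − ∞ form. Rationalising with the conjugate, the difference becomes (8m + 8) / (√(m^2 + 8*m + 8) + m).
For large m the denominator behaves like 2·m, so the quotient tends to 8/2 = 4.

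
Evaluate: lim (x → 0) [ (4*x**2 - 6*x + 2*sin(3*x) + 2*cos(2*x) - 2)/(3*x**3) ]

-3

Substitution gives 0/0; apply L'Hôpital's rule 3 times.
After differentiating numerator and denominator 3 times the quotient is (16*sin(2*x) - 54*cos(3*x))/(18); at x = 0 this is -3.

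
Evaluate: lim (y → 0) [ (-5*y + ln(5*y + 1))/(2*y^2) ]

Direct substitution gives 0/0.
Apply L'Hôpital: lim (-5 + 5/(5*y + 1))/(4*y), still 0/0.
After 2 applications of L'Hôpital's rule the quotient is (-25/(5*y + 1)^2)/(4); substituting y = 0 gives -25/4.

-25/4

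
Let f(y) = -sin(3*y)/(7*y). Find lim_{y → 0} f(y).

Substitution gives 0/0.
Write it as (3/(-7))·sin(3y)/(3y); since sin(u)/u → 1, the limit is -3/7.

-3/7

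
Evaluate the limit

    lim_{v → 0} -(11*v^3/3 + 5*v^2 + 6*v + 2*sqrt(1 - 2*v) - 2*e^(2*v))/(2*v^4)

31/24

Substitution gives 0/0; apply L'Hôpital's rule 4 times.
After differentiating numerator and denominator 4 times the quotient is (-32*e^(2*v) - 30/(1 - 2*v)^(7/2))/(-48); at v = 0 this is 31/24.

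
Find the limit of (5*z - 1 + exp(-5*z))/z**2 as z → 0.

25/2

Direct substitution gives 0/0.
Apply L'Hôpital: lim (5 - 5*e^(-5*z))/(2*z), still 0/0.
After 2 applications of L'Hôpital's rule the quotient is (25*e^(-5*z))/(2); substituting z = 0 gives 25/2.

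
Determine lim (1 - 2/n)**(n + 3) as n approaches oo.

e^(-2)

Let L be the limit and take ln: ln L = lim (n + 3)·ln(1 - 2/n) = lim (n + 3)·(-2/n + O(1/n²)) = -2.
Hence L = e^(-2).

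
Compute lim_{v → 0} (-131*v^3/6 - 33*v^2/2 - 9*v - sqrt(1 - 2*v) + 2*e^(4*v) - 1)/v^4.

Substitution gives 0/0; apply L'Hôpital's rule 4 times.
After differentiating numerator and denominator 4 times the quotient is (512*e^(4*v) + 15/(1 - 2*v)^(7/2))/(24); at v = 0 this is 527/24.

527/24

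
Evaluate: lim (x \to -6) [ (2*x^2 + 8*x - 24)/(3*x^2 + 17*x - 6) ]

At x = -6 both the top and bottom vanish — a removable singularity. Factoring out (x + 6) from each leaves (2*x - 4)/(3*x - 1), which at x = -6 equals 16/19.

16/19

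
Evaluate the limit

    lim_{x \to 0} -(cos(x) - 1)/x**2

1/2

Direct substitution gives 0/0.
Apply L'Hôpital: lim (-sin(x))/(-2*x), still 0/0.
After 2 applications of L'Hôpital's rule the quotient is (-cos(x))/(-2); substituting x = 0 gives 1/2.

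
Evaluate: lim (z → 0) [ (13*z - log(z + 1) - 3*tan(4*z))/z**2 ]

Substitution gives 0/0 (the numerator vanishes to order 2).
Expand each term to order z^2: the coefficient of z^2 in −ln(1 + z) is 1/2 and in -3·tan(4z) is 0.
Lower-order terms cancel with the polynomial part, so the numerator is (1/2)·z^2 + o(z^2), and the limit is (1/2)/(1) = 1/2.

1/2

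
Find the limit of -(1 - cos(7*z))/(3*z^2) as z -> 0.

-49/6

Substitution gives 0/0.
Use (1 − cos u)/u² → 1/2 with u = 7z: the limit is 7²/(2·(-3)) = -49/6.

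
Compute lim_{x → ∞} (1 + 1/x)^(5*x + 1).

The base → 1 and the exponent → ∞: a 1^∞ form.
Take logarithms: (5x + 1)·ln(1 + 1/x). Since ln(1+u) ~ u for small u, this behaves like (5x)·(1/x) → 5.
So the limit is e^(5).

e^(5)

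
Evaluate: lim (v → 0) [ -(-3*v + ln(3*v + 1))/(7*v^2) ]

Direct substitution gives 0/0.
Apply L'Hôpital: lim (-3 + 3/(3*v + 1))/(-14*v), still 0/0.
After 2 applications of L'Hôpital's rule the quotient is (-9/(3*v + 1)^2)/(-14); substituting v = 0 gives 9/14.

9/14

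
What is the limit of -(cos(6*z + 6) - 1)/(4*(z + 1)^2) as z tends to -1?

9/2

Direct substitution gives 0/0.
Apply L'Hôpital: lim (-6*sin(6*z + 6))/(-8*z - 8), still 0/0.
After 2 applications of L'Hôpital's rule the quotient is (-36*cos(6*z + 6))/(-8); substituting z = -1 gives 9/2.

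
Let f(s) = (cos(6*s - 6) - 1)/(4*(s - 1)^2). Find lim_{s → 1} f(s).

Direct substitution gives 0/0.
Apply L'Hôpital: lim (-6*sin(6*s - 6))/(8*s - 8), still 0/0.
After 2 applications of L'Hôpital's rule the quotient is (-36*cos(6*s - 6))/(8); substituting s = 1 gives -9/2.

-9/2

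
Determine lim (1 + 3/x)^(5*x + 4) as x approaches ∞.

Let L be the limit and take ln: ln L = lim (5x + 4)·ln(1 + 3/x) = lim (5x + 4)·(3/x + O(1/x²)) = 15.
Hence L = e^(15).

e^(15)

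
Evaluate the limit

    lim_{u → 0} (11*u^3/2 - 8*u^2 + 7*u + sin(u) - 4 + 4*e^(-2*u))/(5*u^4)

8/15

Substitution gives 0/0 (the numerator vanishes to order 4).
Expand each term to order u^4: the coefficient of u^4 in sin(u) is 0 and in 4·e^(-2u) is 8/3.
Lower-order terms cancel with the polynomial part, so the numerator is (8/3)·u^4 + o(u^4), and the limit is (8/3)/(5) = 8/15.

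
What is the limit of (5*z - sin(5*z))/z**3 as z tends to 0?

125/6

Direct substitution gives 0/0.
Apply L'Hôpital: lim (5 - 5*cos(5*z))/(3*z^2), still 0/0.
Apply L'Hôpital: lim (25*sin(5*z))/(6*z), still 0/0.
After 3 applications of L'Hôpital's rule the quotient is (125*cos(5*z))/(6); substituting z = 0 gives 125/6.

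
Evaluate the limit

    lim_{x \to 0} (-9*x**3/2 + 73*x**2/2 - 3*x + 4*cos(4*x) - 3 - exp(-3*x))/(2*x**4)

Substitution gives 0/0; apply L'Hôpital's rule 4 times.
After differentiating numerator and denominator 4 times the quotient is (1024*cos(4*x) - 81*e^(-3*x))/(48); at x = 0 this is 943/48.

943/48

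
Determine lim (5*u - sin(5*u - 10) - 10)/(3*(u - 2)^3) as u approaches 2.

Direct substitution gives 0/0.
Apply L'Hôpital: lim (5 - 5*cos(5*u - 10))/(9*(u - 2)^2), still 0/0.
Apply L'Hôpital: lim (25*sin(5*u - 10))/(18*u - 36), still 0/0.
After 3 applications of L'Hôpital's rule the quotient is (125*cos(5*u - 10))/(18); substituting u = 2 gives 125/18.

125/18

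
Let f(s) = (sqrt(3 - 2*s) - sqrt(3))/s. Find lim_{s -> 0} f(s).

-√(3)/3

A 0/0 form; rationalise with √(3 - 2s) + √3. This collapses the numerator to -2s, leaving -2/(√(3 - 2s) + √3) → -2/(2√3) = -√(3)/3.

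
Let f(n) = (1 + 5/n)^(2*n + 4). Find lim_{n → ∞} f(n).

Let L be the limit and take ln: ln L = lim (2n + 4)·ln(1 + 5/n) = lim (2n + 4)·(5/n + O(1/n²)) = 10.
Hence L = e^(10).

e^(10)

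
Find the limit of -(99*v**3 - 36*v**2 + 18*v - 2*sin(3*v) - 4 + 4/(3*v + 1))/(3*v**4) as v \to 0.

Substitution gives 0/0 (the numerator vanishes to order 4).
Expand each term to order v^4: the coefficient of v^4 in -2·sin(3v) is 0 and in 4·1/(1 + 3v) is 324.
Lower-order terms cancel with the polynomial part, so the numerator is (324)·v^4 + o(v^4), and the limit is (324)/(-3) = -108.

-108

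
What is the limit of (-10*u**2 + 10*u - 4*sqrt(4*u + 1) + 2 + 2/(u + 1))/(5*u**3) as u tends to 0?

-18/5

Substitution gives 0/0 (the numerator vanishes to order 3).
Expand each term to order u^3: the coefficient of u^3 in -4·√(1 + 4u) is -16 and in 2·1/(1 + u) is -2.
Lower-order terms cancel with the polynomial part, so the numerator is (-18)·u^3 + o(u^3), and the limit is (-18)/(5) = -18/5.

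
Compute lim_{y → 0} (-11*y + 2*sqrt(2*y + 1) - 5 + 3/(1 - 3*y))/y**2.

26

Substitution gives 0/0; apply L'Hôpital's rule 2 times.
After differentiating numerator and denominator 2 times the quotient is (-54/(3*y - 1)^3 - 2/(2*y + 1)^(3/2))/(2); at y = 0 this is 26.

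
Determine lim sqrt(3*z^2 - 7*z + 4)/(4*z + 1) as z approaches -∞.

For large |z|, √(3*z^2 - 7*z + 4) ≈ √3·|z| and the denominator ≈ 4z.
Since z → −∞, |z| = −z, giving −√3/(4) = -√(3)/4.

-√(3)/4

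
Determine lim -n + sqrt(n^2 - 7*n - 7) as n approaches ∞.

An ∞ − ∞ form. Rationalising with the conjugate, the difference becomes (-7n - 7) / (√(n^2 - 7*n - 7) + n).
For large n the denominator behaves like 2·n, so the quotient tends to -7/2 = -7/2.

-7/2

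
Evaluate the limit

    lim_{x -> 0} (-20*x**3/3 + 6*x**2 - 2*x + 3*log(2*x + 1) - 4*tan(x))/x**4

Substitution gives 0/0; apply L'Hôpital's rule 4 times.
After differentiating numerator and denominator 4 times the quotient is (32*tan(x)/cos(x)^2 - 96*tan(x)/cos(x)^4 - 288/(2*x + 1)^4)/(24); at x = 0 this is -12.

-12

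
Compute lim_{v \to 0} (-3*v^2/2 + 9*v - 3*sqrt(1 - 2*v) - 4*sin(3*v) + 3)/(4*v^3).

39/8

Substitution gives 0/0 (the numerator vanishes to order 3).
Expand each term to order v^3: the coefficient of v^3 in -3·√(1 - 2v) is 3/2 and in -4·sin(3v) is 18.
Lower-order terms cancel with the polynomial part, so the numerator is (39/2)·v^3 + o(v^3), and the limit is (39/2)/(4) = 39/8.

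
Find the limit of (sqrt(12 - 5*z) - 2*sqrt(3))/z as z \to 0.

Substitution gives 0/0. Multiply numerator and denominator by the conjugate √(12 - 5z) + √12.
The numerator becomes (12 - 5z) − 12 = -5z, so the expression simplifies to -5/(√(12 - 5z) + √12).
Letting z → 0 gives -5/(2√12) = -5*√(3)/12.

-5*√(3)/12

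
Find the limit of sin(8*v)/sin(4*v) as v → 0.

2

Substitution gives 0/0.
Divide numerator and denominator by v: sin(8v)/v → 8 and sin(4v)/v → 4, so the limit is 1·8/4 = 2.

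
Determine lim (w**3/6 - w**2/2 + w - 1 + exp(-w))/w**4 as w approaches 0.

Direct substitution gives 0/0.
Apply L'Hôpital: lim (w^2/2 - w + 1 - e^(-w))/(4*w^3), still 0/0.
Apply L'Hôpital: lim (w - 1 + e^(-w))/(12*w^2), still 0/0.
Apply L'Hôpital: lim (1 - e^(-w))/(24*w), still 0/0.
After 4 applications of L'Hôpital's rule the quotient is (e^(-w))/(24); substituting w = 0 gives 1/24.

1/24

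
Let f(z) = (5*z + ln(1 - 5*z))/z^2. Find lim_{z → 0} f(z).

Direct substitution gives 0/0.
Apply L'Hôpital: lim (5 - 5/(1 - 5*z))/(2*z), still 0/0.
After 2 applications of L'Hôpital's rule the quotient is (-25/(1 - 5*z)^2)/(2); substituting z = 0 gives -25/2.

-25/2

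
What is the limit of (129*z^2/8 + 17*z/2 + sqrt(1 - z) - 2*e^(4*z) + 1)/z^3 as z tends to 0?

Substitution gives 0/0 (the numerator vanishes to order 3).
Expand each term to order z^3: the coefficient of z^3 in √(1 - z) is -1/16 and in -2·e^(4z) is -64/3.
Lower-order terms cancel with the polynomial part, so the numerator is (-1027/48)·z^3 + o(z^3), and the limit is (-1027/48)/(1) = -1027/48.

-1027/48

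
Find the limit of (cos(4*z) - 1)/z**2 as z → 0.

Direct substitution gives 0/0.
Apply L'Hôpital: lim (-4*sin(4*z))/(2*z), still 0/0.
After 2 applications of L'Hôpital's rule the quotient is (-16*cos(4*z))/(2); substituting z = 0 gives -8.

-8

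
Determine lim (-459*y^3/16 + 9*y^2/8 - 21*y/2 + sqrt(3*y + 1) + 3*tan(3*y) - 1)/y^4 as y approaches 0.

-405/128

Substitution gives 0/0 (the numerator vanishes to order 4).
Expand each term to order y^4: the coefficient of y^4 in 3·tan(3y) is 0 and in √(1 + 3y) is -405/128.
Lower-order terms cancel with the polynomial part, so the numerator is (-405/128)·y^4 + o(y^4), and the limit is (-405/128)/(1) = -405/128.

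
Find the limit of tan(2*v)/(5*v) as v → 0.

2/5

Substitution gives 0/0.
Since tan(u)/u → 1 as u → 0, tan(2v)/(2v) → 1 and the limit is 2/5.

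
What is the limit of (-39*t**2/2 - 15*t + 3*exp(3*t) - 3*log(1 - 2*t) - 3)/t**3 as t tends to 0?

Substitution gives 0/0; apply L'Hôpital's rule 3 times.
After differentiating numerator and denominator 3 times the quotient is (81*e^(3*t) - 48/(2*t - 1)^3)/(6); at t = 0 this is 43/2.

43/2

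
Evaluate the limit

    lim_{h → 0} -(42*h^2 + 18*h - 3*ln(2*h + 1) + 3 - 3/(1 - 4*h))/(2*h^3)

100

Substitution gives 0/0; apply L'Hôpital's rule 3 times.
After differentiating numerator and denominator 3 times the quotient is (-1152/(4*h - 1)^4 - 48/(2*h + 1)^3)/(-12); at h = 0 this is 100.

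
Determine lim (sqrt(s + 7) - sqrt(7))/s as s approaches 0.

A 0/0 form; rationalise with √(7 + s) + √7. This collapses the numerator to s, leaving 1/(√(7 + s) + √7) → 1/(2√7) = √(7)/14.

√(7)/14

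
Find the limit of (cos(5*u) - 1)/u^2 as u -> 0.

-25/2

Direct substitution gives 0/0.
Apply L'Hôpital: lim (-5*sin(5*u))/(2*u), still 0/0.
After 2 applications of L'Hôpital's rule the quotient is (-25*cos(5*u))/(2); substituting u = 0 gives -25/2.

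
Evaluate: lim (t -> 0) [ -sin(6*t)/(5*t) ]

Substitution gives 0/0.
Write it as (6/(-5))·sin(6t)/(6t); since sin(u)/u → 1, the limit is -6/5.

-6/5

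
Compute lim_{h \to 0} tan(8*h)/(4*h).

2

Substitution gives 0/0.
Since tan(u)/u → 1 as u → 0, tan(8h)/(8h) → 1 and the limit is 8/4 = 2.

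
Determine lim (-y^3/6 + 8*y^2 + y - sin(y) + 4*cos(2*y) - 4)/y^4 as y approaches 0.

Substitution gives 0/0 (the numerator vanishes to order 4).
Expand each term to order y^4: the coefficient of y^4 in 4·cos(2y) is 8/3 and in −sin(y) is 0.
Lower-order terms cancel with the polynomial part, so the numerator is (8/3)·y^4 + o(y^4), and the limit is (8/3)/(1) = 8/3.

8/3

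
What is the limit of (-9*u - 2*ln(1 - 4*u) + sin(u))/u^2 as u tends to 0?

16

Substitution gives 0/0 (the numerator vanishes to order 2).
Expand each term to order u^2: the coefficient of u^2 in sin(u) is 0 and in -2·ln(1 - 4u) is 16.
Lower-order terms cancel with the polynomial part, so the numerator is (16)·u^2 + o(u^2), and the limit is (16)/(1) = 16.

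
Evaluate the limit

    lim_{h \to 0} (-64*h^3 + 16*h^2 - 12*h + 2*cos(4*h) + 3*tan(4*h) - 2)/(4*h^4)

16/3

Substitution gives 0/0 (the numerator vanishes to order 4).
Expand each term to order h^4: the coefficient of h^4 in 2·cos(4h) is 64/3 and in 3·tan(4h) is 0.
Lower-order terms cancel with the polynomial part, so the numerator is (64/3)·h^4 + o(h^4), and the limit is (64/3)/(4) = 16/3.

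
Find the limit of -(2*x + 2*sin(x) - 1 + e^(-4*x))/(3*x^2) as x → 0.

Substitution gives 0/0; apply L'Hôpital's rule 2 times.
After differentiating numerator and denominator 2 times the quotient is (-2*sin(x) + 16*e^(-4*x))/(-6); at x = 0 this is -8/3.

-8/3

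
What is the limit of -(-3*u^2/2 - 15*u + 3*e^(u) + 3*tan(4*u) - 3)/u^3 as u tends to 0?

-129/2

Substitution gives 0/0 (the numerator vanishes to order 3).
Expand each term to order u^3: the coefficient of u^3 in 3·e^(u) is 1/2 and in 3·tan(4u) is 64.
Lower-order terms cancel with the polynomial part, so the numerator is (129/2)·u^3 + o(u^3), and the limit is (129/2)/(-1) = -129/2.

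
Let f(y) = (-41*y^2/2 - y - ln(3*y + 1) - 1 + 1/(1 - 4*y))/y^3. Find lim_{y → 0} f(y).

Substitution gives 0/0 (the numerator vanishes to order 3).
Expand each term to order y^3: the coefficient of y^3 in 1/(1 - 4y) is 64 and in −ln(1 + 3y) is -9.
Lower-order terms cancel with the polynomial part, so the numerator is (55)·y^3 + o(y^3), and the limit is (55)/(1) = 55.

55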